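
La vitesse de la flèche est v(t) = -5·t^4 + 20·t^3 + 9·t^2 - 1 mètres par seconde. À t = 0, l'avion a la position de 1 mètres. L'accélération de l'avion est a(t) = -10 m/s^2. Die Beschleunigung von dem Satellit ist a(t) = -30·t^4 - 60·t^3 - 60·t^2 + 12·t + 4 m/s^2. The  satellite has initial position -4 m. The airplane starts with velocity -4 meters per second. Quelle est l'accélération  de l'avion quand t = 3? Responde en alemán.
Mit a(t) = -10 und Einsetzen von t = 3, finden wir a = -10.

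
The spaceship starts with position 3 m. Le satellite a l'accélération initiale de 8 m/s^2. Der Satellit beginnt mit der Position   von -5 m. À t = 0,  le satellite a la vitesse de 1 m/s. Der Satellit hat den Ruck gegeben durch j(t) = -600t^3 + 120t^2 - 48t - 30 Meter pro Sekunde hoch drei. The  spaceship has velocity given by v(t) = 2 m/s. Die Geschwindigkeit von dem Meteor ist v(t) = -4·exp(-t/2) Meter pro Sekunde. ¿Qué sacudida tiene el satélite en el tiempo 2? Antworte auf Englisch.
From the given jerk equation j(t) = -600·t^3 + 120·t^2 - 48·t - 30, we substitute t = 2 to get j = -4446.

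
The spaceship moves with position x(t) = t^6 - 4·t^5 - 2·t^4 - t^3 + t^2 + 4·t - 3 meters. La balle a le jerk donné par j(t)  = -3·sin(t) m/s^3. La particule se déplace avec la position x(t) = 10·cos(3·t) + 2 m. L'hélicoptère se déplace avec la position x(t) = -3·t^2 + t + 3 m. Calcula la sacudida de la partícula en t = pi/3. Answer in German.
Um dies zu lösen, müssen wir 3 Ableitungen unserer Gleichung für die Position x(t) = 10·cos(3·t) + 2 nehmen. Durch Ableiten von der Position erhalten wir die Geschwindigkeit: v(t) = -30·sin(3·t). Durch Ableiten von der Geschwindigkeit erhalten wir die Beschleunigung: a(t) = -90·cos(3·t). Mit d/dt von a(t) finden wir j(t) = 270·sin(3·t). Mit j(t) = 270·sin(3·t) und Einsetzen von t = pi/3, finden wir j = 0.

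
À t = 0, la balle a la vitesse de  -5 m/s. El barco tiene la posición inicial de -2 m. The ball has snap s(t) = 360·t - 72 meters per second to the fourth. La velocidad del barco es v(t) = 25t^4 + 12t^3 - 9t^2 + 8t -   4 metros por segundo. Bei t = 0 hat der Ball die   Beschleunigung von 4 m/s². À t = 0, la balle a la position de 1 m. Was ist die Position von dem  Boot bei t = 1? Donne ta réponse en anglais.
We must find the integral of our velocity equation v(t) = 25·t^4 + 12·t^3 - 9·t^2 + 8·t - 4 1 time. The integral of velocity, with x(0) = -2, gives position: x(t) = 5·t^5 + 3·t^4 - 3·t^3 + 4·t^2 - 4·t - 2. We have position x(t) = 5·t^5 + 3·t^4 - 3·t^3 + 4·t^2 - 4·t - 2. Substituting t = 1: x(1) = 3.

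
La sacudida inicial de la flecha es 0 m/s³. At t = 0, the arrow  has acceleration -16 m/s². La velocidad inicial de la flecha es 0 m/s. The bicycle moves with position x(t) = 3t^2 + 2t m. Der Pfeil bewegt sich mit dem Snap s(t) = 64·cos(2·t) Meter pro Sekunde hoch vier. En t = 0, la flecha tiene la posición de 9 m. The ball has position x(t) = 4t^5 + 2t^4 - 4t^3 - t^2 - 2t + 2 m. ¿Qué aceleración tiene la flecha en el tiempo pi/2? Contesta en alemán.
Wir müssen unsere Gleichung für den Snap s(t) = 64·cos(2·t) 2-mal integrieren. Durch Integration von dem Snap und Verwendung der Anfangsbedingung j(0) = 0, erhalten wir j(t) = 32·sin(2·t). Durch Integration von dem Ruck und Verwendung der Anfangsbedingung a(0) = -16, erhalten wir a(t) = -16·cos(2·t). Wir haben die Beschleunigung a(t) = -16·cos(2·t). Durch Einsetzen von t = pi/2: a(pi/2) = 16.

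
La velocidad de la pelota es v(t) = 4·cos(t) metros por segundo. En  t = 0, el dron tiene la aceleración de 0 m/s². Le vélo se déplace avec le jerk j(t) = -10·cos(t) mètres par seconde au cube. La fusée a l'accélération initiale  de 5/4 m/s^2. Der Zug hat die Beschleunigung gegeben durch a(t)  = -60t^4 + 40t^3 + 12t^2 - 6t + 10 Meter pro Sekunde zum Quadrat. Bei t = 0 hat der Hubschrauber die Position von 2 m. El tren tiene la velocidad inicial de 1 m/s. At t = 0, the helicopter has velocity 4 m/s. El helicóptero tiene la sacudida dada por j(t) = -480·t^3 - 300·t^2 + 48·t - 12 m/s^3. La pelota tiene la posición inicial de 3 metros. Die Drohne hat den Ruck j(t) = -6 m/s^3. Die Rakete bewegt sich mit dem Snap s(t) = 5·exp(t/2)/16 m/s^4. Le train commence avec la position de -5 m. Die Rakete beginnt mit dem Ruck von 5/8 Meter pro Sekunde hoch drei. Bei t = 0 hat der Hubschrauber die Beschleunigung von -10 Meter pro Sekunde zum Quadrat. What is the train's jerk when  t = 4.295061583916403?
Starting from acceleration a(t) = -60·t^4 + 40·t^3 + 12·t^2 - 6·t + 10, we take 1 derivative. The derivative of acceleration gives jerk: j(t) = -240·t^3 + 120·t^2 + 24·t - 6. We have jerk j(t) = -240·t^3 + 120·t^2 + 24·t - 6. Substituting t = 4.295061583916403: j(4.295061583916403) = -16705.2233713908.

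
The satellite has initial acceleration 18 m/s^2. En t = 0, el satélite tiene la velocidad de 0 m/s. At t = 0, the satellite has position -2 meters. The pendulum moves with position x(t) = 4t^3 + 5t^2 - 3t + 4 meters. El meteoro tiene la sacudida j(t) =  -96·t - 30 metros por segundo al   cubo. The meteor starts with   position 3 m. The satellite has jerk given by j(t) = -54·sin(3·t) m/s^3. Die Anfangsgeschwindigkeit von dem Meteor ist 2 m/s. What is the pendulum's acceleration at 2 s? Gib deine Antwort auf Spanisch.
Partiendo de la posición x(t) = 4·t^3 + 5·t^2 - 3·t + 4, tomamos 2 derivadas. Tomando d/dt de x(t), encontramos v(t) = 12·t^2 + 10·t - 3. Derivando la velocidad, obtenemos la aceleración: a(t) = 24·t + 10. Usando a(t) = 24·t + 10 y sustituyendo t = 2, encontramos a = 58.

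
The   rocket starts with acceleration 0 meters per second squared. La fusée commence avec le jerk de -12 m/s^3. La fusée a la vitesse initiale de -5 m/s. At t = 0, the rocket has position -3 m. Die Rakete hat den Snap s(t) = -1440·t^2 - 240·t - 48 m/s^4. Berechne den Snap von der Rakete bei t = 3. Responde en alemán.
Aus der Gleichung für den Snap s(t) = -1440·t^2 - 240·t - 48, setzen wir t = 3 ein und erhalten s = -13728.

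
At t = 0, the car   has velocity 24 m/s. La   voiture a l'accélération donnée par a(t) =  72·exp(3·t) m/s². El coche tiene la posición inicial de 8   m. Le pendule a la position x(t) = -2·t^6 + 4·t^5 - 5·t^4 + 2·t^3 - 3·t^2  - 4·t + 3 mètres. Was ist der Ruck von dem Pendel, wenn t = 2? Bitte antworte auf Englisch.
We must differentiate our position equation x(t) = -2·t^6 + 4·t^5 - 5·t^4 + 2·t^3 - 3·t^2 - 4·t + 3 3 times. Differentiating position, we get velocity: v(t) = -12·t^5 + 20·t^4 - 20·t^3 + 6·t^2 - 6·t - 4. Taking d/dt of v(t), we find a(t) = -60·t^4 + 80·t^3 - 60·t^2 + 12·t - 6. Taking d/dt of a(t), we find j(t) = -240·t^3 + 240·t^2 - 120·t + 12. From the given jerk equation j(t) = -240·t^3 + 240·t^2 - 120·t + 12, we substitute t = 2 to get j = -1188.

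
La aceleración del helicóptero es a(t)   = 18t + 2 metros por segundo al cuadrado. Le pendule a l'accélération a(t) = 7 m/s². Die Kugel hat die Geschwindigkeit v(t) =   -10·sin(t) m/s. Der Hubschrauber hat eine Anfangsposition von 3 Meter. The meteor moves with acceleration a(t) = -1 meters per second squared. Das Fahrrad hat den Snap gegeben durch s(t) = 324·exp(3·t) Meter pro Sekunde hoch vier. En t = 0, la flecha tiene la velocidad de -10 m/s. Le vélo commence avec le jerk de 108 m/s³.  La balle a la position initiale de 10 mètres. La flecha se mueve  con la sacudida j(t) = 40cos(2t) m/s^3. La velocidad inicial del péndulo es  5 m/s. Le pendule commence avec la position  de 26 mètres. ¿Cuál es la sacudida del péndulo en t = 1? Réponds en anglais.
Starting from acceleration a(t) = 7, we take 1 derivative. Taking d/dt of a(t), we find j(t) = 0. From the given jerk equation j(t) = 0, we substitute t = 1 to get j = 0.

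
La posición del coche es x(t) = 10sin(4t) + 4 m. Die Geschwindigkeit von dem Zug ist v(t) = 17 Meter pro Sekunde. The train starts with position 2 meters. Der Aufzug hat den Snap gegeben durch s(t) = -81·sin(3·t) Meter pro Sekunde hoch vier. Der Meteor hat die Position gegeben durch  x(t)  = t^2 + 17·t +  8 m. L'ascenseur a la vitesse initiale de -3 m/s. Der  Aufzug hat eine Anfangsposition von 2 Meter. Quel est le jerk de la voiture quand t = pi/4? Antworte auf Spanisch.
Debemos derivar nuestra ecuación de la posición x(t) = 10·sin(4·t) + 4 3 veces. Tomando d/dt de x(t), encontramos v(t) = 40·cos(4·t). Derivando la velocidad, obtenemos la aceleración: a(t) = -160·sin(4·t). Derivando la aceleración, obtenemos la sacudida: j(t) = -640·cos(4·t). Usando j(t) = -640·cos(4·t) y sustituyendo t = pi/4, encontramos j = 640.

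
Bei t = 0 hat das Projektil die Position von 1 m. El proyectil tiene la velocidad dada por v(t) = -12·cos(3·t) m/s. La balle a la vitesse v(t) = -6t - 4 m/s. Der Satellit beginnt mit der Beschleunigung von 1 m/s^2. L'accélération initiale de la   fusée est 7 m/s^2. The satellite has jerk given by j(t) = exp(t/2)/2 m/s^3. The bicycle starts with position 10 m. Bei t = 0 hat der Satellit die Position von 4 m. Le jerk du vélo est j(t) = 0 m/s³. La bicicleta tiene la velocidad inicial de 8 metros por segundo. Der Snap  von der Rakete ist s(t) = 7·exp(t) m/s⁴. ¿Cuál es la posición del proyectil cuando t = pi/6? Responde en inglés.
Starting from velocity v(t) = -12·cos(3·t), we take 1 antiderivative. The antiderivative of velocity is position. Using x(0) = 1, we get x(t) = 1 - 4·sin(3·t). From the given position equation x(t) = 1 - 4·sin(3·t), we substitute t = pi/6 to get x = -3.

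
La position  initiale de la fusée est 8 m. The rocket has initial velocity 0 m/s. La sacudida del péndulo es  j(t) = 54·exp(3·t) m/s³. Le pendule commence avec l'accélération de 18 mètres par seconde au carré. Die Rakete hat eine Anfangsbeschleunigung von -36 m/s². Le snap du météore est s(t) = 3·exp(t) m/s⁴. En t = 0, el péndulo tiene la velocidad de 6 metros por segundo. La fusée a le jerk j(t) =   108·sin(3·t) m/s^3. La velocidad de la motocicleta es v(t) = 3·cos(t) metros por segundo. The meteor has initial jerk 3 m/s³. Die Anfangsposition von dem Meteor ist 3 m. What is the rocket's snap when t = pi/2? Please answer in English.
To solve this, we need to take 1 derivative of our jerk equation j(t) = 108·sin(3·t). Taking d/dt of j(t), we find s(t) = 324·cos(3·t). From the given snap equation s(t) = 324·cos(3·t), we substitute t = pi/2 to get s = 0.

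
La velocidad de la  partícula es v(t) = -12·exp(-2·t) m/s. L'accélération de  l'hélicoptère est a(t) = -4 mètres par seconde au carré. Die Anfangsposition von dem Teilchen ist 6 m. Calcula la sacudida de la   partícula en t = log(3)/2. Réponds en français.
Pour résoudre ceci, nous devons prendre 2 dérivées de notre équation de la vitesse v(t) = -12·exp(-2·t). La dérivée de la vitesse donne l'accélération: a(t) = 24·exp(-2·t). En dérivant l'accélération, nous obtenons le jerk: j(t) = -48·exp(-2·t). Nous avons le jerk j(t) = -48·exp(-2·t). En substituant t = log(3)/2: j(log(3)/2) = -16.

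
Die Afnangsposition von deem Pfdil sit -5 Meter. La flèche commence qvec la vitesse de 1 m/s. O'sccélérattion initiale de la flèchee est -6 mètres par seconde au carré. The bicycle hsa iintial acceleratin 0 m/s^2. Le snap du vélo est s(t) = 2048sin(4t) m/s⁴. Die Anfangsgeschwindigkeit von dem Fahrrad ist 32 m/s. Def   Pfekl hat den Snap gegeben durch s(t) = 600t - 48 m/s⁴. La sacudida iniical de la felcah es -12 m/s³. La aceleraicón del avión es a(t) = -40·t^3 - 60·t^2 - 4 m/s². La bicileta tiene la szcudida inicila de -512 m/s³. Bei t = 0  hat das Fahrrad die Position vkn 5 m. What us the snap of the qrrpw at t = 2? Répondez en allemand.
Mit s(t) = 600·t - 48 und Einsetzen von t = 2, finden wir s = 1152.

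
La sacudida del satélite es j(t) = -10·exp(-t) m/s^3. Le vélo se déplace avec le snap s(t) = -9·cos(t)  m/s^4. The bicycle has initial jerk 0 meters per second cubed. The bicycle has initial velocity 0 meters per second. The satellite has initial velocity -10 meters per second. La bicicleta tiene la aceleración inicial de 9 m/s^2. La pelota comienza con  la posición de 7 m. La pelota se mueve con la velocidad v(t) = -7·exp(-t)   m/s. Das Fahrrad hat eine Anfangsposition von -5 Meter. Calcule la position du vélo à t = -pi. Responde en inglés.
To solve this, we need to take 4 integrals of our snap equation s(t) = -9·cos(t). Integrating snap and using the initial condition j(0) = 0, we get j(t) = -9·sin(t). Finding the antiderivative of j(t) and using a(0) = 9: a(t) = 9·cos(t). The integral of acceleration, with v(0) = 0, gives velocity: v(t) = 9·sin(t). Finding the antiderivative of v(t) and using x(0) = -5: x(t) = 4 - 9·cos(t). We have position x(t) = 4 - 9·cos(t). Substituting t = -pi: x(-pi) = 13.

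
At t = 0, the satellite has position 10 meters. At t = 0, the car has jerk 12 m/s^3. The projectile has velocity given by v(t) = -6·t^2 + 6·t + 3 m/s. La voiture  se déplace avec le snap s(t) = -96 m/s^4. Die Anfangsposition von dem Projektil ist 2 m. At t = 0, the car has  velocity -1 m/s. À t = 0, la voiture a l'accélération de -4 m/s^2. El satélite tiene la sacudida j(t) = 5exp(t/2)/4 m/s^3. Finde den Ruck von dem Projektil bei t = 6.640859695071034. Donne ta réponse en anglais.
To solve this, we need to take 2 derivatives of our velocity equation v(t) = -6·t^2 + 6·t + 3. The derivative of velocity gives acceleration: a(t) = 6 - 12·t. The derivative of acceleration gives jerk: j(t) = -12. Using j(t) = -12 and substituting t = 6.640859695071034, we find j = -12.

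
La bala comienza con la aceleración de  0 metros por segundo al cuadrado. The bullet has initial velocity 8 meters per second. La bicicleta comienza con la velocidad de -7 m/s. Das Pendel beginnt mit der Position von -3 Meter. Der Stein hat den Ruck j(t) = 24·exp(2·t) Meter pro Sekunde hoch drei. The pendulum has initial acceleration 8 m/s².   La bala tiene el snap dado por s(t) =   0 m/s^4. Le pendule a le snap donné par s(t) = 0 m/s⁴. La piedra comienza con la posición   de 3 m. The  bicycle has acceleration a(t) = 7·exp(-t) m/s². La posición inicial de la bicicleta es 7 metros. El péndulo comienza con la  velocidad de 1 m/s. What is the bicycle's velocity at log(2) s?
We need to integrate our acceleration equation a(t) = 7·exp(-t) 1 time. Integrating acceleration and using the initial condition v(0) = -7, we get v(t) = -7·exp(-t). From the given velocity equation v(t) = -7·exp(-t), we substitute t = log(2) to get v = -7/2.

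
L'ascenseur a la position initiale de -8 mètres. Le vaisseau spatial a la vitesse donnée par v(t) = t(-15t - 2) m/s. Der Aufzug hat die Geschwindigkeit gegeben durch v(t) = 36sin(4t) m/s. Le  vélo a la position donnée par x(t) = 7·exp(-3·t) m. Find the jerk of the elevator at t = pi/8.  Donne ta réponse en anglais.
We must differentiate our velocity equation v(t) = 36·sin(4·t) 2 times. The derivative of velocity gives acceleration: a(t) = 144·cos(4·t). The derivative of acceleration gives jerk: j(t) = -576·sin(4·t). Using j(t) = -576·sin(4·t) and substituting t = pi/8, we find j = -576.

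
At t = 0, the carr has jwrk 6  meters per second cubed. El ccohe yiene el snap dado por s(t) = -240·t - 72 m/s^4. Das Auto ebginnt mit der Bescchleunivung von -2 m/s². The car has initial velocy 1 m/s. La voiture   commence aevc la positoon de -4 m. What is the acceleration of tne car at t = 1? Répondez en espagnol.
Debemos encontrar la integral de nuestra ecuación del snap s(t) = -240·t - 72 2 veces. Integrando el snap y usando la condición inicial j(0) = 6, obtenemos j(t) = -120·t^2 - 72·t + 6. Integrando la sacudida y usando la condición inicial a(0) = -2, obtenemos a(t) = -40·t^3 - 36·t^2 + 6·t - 2. Tenemos la aceleración a(t) = -40·t^3 - 36·t^2 + 6·t - 2. Sustituyendo t = 1: a(1) = -72.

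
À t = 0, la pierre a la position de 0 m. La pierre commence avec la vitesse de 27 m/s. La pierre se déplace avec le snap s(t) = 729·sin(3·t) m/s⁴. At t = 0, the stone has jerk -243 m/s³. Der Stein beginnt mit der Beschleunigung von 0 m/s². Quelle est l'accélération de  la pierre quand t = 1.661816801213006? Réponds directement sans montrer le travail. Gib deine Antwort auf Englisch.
At t = 1.661816801213006, a = 77.9989340787276.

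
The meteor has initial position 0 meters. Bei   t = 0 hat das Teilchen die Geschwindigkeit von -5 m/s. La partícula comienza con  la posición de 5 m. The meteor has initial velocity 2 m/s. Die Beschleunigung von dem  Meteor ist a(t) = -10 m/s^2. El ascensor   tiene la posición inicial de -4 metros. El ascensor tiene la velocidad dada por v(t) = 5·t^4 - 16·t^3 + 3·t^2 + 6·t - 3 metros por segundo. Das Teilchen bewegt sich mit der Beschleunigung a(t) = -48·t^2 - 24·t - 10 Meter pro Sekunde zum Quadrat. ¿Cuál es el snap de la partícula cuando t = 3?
Partiendo de la aceleración a(t) = -48·t^2 - 24·t - 10, tomamos 2 derivadas. Tomando d/dt de a(t), encontramos j(t) = -96·t - 24. La derivada de la sacudida da el snap: s(t) = -96. Tenemos el snap s(t) = -96. Sustituyendo t = 3: s(3) = -96.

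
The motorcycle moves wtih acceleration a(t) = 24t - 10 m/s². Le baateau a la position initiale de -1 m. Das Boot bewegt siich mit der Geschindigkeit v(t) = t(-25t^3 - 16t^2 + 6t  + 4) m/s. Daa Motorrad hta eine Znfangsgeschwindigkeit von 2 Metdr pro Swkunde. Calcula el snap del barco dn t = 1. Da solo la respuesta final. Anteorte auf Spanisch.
En t = 1, s = -696.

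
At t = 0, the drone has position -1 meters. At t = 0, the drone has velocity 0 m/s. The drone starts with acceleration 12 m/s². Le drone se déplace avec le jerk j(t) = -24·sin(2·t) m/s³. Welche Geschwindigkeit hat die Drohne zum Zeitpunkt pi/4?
Um dies zu lösen, müssen wir 2 Integrale unserer Gleichung für den Ruck j(t) = -24·sin(2·t) finden. Mit ∫j(t)dt und Anwendung von a(0) = 12, finden wir a(t) = 12·cos(2·t). Mit ∫a(t)dt und Anwendung von v(0) = 0, finden wir v(t) = 6·sin(2·t). Wir haben die Geschwindigkeit v(t) = 6·sin(2·t). Durch Einsetzen von t = pi/4: v(pi/4) = 6.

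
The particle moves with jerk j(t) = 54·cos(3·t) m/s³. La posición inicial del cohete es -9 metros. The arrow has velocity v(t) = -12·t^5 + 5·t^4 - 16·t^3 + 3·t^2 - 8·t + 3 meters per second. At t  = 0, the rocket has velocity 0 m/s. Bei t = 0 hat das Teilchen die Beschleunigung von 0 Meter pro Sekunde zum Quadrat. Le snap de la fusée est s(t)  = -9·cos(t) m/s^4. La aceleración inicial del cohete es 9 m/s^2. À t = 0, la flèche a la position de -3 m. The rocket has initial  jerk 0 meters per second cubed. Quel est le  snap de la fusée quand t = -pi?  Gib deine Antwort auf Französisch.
Nous avons le snap s(t) = -9·cos(t). En substituant t = -pi: s(-pi) = 9.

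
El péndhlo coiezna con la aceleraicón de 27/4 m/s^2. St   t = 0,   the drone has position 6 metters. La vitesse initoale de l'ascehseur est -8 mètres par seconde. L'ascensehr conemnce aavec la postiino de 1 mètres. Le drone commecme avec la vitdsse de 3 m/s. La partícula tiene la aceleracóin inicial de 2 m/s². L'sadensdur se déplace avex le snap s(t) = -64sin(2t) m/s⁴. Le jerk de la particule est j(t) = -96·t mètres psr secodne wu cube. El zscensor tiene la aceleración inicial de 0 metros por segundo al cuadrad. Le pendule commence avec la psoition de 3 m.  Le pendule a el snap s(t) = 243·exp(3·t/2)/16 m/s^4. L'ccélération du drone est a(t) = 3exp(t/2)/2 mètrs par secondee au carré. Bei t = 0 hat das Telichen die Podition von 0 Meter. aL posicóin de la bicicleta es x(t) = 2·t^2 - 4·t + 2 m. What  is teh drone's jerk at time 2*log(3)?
To solve this, we need to take 1 derivative of our acceleration equation a(t) = 3·exp(t/2)/2. The derivative of acceleration gives jerk: j(t) = 3·exp(t/2)/4. Using j(t) = 3·exp(t/2)/4 and substituting t = 2*log(3), we find j = 9/4.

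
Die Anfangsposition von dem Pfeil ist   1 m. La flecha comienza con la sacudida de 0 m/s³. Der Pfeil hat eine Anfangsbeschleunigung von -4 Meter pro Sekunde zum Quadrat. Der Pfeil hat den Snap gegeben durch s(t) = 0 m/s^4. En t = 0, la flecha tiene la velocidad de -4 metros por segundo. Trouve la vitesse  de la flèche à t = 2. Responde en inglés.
We must find the integral of our snap equation s(t) = 0 3 times. Finding the antiderivative of s(t) and using j(0) = 0: j(t) = 0. Taking ∫j(t)dt and applying a(0) = -4, we find a(t) = -4. Finding the integral of a(t) and using v(0) = -4: v(t) = -4·t - 4. From the given velocity equation v(t) = -4·t - 4, we substitute t = 2 to get v = -12.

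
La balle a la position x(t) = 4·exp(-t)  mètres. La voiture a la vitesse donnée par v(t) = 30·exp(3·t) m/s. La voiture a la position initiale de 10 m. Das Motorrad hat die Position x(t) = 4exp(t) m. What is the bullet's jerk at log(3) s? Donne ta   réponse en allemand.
Wir müssen unsere Gleichung für die Position x(t) = 4·exp(-t) 3-mal ableiten. Durch Ableiten von der Position erhalten wir die Geschwindigkeit: v(t) = -4·exp(-t). Durch Ableiten von der Geschwindigkeit erhalten wir die Beschleunigung: a(t) = 4·exp(-t). Mit d/dt von a(t) finden wir j(t) = -4·exp(-t). Aus der Gleichung für den Ruck j(t) = -4·exp(-t), setzen wir t = log(3) ein und erhalten j = -4/3.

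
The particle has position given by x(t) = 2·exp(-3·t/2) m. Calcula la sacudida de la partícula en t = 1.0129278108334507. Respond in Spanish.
Partiendo de la posición x(t) = 2·exp(-3·t/2), tomamos 3 derivadas. Derivando la posición, obtenemos la velocidad: v(t) = -3·exp(-3·t/2). Derivando la velocidad, obtenemos la aceleración: a(t) = 9·exp(-3·t/2)/2. La derivada de la aceleración da la sacudida: j(t) = -27·exp(-3·t/2)/4. De la ecuación de la sacudida j(t) = -27·exp(-3·t/2)/4, sustituimos t = 1.0129278108334507 para obtener j = -1.47720352259144.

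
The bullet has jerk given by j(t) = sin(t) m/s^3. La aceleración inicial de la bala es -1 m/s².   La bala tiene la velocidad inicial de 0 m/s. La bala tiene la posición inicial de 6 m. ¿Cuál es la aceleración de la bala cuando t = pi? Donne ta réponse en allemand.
Ausgehend von dem Ruck j(t) = sin(t), nehmen wir 1 Integral. Das Integral von dem Ruck, mit a(0) = -1, ergibt die Beschleunigung: a(t) = -cos(t). Aus der Gleichung für die Beschleunigung a(t) = -cos(t), setzen wir t = pi ein und erhalten a = 1.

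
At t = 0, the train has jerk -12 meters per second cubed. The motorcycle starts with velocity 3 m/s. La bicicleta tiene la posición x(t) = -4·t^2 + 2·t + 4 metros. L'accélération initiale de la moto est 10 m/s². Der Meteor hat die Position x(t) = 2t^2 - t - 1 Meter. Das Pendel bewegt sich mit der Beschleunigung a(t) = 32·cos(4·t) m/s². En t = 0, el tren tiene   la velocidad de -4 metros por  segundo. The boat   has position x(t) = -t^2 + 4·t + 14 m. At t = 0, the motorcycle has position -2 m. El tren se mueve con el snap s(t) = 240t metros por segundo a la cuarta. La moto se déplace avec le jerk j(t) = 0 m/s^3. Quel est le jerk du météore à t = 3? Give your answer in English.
To solve this, we need to take 3 derivatives of our position equation x(t) = 2·t^2 - t - 1. The derivative of position gives velocity: v(t) = 4·t - 1. Taking d/dt of v(t), we find a(t) = 4. The derivative of acceleration gives jerk: j(t) = 0. We have jerk j(t) = 0. Substituting t = 3: j(3) = 0.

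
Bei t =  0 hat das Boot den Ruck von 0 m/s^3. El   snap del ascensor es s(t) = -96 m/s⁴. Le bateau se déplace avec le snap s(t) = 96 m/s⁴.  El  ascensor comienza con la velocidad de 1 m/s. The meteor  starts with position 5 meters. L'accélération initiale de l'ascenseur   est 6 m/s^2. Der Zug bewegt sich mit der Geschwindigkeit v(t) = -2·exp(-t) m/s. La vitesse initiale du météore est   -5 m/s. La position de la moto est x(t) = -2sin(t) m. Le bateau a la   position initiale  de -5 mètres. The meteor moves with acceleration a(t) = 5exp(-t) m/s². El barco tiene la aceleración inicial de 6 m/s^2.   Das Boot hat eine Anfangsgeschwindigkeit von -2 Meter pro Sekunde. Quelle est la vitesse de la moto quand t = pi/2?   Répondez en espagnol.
Para resolver esto, necesitamos tomar 1 derivada de nuestra ecuación de la posición x(t) = -2·sin(t). La derivada de la posición da la velocidad: v(t) = -2·cos(t). De la ecuación de la velocidad v(t) = -2·cos(t), sustituimos t = pi/2 para obtener v = 0.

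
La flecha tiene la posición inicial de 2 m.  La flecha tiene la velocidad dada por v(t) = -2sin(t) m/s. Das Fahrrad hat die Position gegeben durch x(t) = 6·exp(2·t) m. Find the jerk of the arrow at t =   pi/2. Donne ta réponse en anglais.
Starting from velocity v(t) = -2·sin(t), we take 2 derivatives. Taking d/dt of v(t), we find a(t) = -2·cos(t). Differentiating acceleration, we get jerk: j(t) = 2·sin(t). From the given jerk equation j(t) = 2·sin(t), we substitute t = pi/2 to get j = 2.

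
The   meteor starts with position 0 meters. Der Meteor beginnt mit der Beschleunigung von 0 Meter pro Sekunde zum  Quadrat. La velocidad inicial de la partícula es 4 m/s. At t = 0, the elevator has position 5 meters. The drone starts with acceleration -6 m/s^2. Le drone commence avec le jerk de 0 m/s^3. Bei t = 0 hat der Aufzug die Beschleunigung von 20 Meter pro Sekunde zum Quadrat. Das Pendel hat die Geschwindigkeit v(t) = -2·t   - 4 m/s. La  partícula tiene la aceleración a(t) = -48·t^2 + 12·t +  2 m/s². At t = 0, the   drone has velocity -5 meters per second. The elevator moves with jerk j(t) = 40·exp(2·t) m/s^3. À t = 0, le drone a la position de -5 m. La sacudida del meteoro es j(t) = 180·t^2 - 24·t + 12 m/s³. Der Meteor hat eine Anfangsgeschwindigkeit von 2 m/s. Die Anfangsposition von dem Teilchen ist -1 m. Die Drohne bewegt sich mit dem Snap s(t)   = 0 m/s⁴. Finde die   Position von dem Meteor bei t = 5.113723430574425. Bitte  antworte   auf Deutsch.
Wir müssen das Integral unserer Gleichung für den Ruck j(t) = 180·t^2 - 24·t + 12 3-mal finden. Mit ∫j(t)dt und Anwendung von a(0) = 0, finden wir a(t) = 12·t·(5·t^2 - t + 1). Die Stammfunktion von der Beschleunigung ist die Geschwindigkeit. Mit v(0) = 2 erhalten wir v(t) = 15·t^4 - 4·t^3 + 6·t^2 + 2. Das Integral von der Geschwindigkeit ist die Position. Mit x(0) = 0 erhalten wir x(t) = 3·t^5 - t^4 + 2·t^3 + 2·t. Mit x(t) = 3·t^5 - t^4 + 2·t^3 + 2·t und Einsetzen von t = 5.113723430574425, finden wir x = 10084.6173163290.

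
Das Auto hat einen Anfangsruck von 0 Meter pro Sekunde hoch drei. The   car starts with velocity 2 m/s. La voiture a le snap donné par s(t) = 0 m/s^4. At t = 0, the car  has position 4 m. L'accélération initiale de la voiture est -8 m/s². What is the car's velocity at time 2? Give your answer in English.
We must find the antiderivative of our snap equation s(t) = 0 3 times. Finding the integral of s(t) and using j(0) = 0: j(t) = 0. The integral of jerk is acceleration. Using a(0) = -8, we get a(t) = -8. Finding the antiderivative of a(t) and using v(0) = 2: v(t) = 2 - 8·t. Using v(t) = 2 - 8·t and substituting t = 2, we find v = -14.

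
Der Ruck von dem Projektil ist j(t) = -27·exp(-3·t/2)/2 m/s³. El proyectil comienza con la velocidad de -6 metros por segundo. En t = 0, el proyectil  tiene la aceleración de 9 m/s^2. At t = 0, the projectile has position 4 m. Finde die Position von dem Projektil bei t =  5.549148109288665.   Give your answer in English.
We need to integrate our jerk equation j(t) = -27·exp(-3·t/2)/2 3 times. The integral of jerk, with a(0) = 9, gives acceleration: a(t) = 9·exp(-3·t/2). The integral of acceleration, with v(0) = -6, gives velocity: v(t) = -6·exp(-3·t/2). Integrating velocity and using the initial condition x(0) = 4, we get x(t) = 4·exp(-3·t/2). We have position x(t) = 4·exp(-3·t/2). Substituting t = 5.549148109288665: x(5.549148109288665) = 0.000970763383375369.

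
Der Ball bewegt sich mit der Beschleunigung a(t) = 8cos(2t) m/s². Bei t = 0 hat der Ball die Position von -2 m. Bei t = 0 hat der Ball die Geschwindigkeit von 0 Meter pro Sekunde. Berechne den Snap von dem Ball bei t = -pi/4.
Um dies zu lösen, müssen wir 2 Ableitungen unserer Gleichung für die Beschleunigung a(t) = 8·cos(2·t) nehmen. Mit d/dt von a(t) finden wir j(t) = -16·sin(2·t). Durch Ableiten von dem Ruck erhalten wir den Snap: s(t) = -32·cos(2·t). Mit s(t) = -32·cos(2·t) und Einsetzen von t = -pi/4, finden wir s = 0.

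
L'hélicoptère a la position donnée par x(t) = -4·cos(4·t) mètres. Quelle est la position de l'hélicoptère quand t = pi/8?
De l'équation de la position x(t) = -4·cos(4·t), nous substituons t = pi/8 pour obtenir x = 0.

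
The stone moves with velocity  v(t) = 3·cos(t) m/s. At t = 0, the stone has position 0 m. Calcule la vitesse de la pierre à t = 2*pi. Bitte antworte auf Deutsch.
Aus der Gleichung für die Geschwindigkeit v(t) = 3·cos(t), setzen wir t = 2*pi ein und erhalten v = 3.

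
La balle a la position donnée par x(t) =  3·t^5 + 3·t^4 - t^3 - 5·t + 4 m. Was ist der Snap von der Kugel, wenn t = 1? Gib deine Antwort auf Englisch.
To solve this, we need to take 4 derivatives of our position equation x(t) = 3·t^5 + 3·t^4 - t^3 - 5·t + 4. Differentiating position, we get velocity: v(t) = 15·t^4 + 12·t^3 - 3·t^2 - 5. Differentiating velocity, we get acceleration: a(t) = 60·t^3 + 36·t^2 - 6·t. The derivative of acceleration gives jerk: j(t) = 180·t^2 + 72·t - 6. Differentiating jerk, we get snap: s(t) = 360·t + 72. Using s(t) = 360·t + 72 and substituting t = 1, we find s = 432.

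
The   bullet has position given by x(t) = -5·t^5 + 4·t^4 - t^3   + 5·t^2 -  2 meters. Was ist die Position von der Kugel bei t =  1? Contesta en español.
Usando x(t) = -5·t^5 + 4·t^4 - t^3 + 5·t^2 - 2 y sustituyendo t = 1, encontramos x = 1.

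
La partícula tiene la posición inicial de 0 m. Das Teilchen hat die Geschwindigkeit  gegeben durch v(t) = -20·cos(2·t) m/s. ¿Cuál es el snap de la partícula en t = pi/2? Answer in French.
En partant de la vitesse v(t) = -20·cos(2·t), nous prenons 3 dérivées. La dérivée de la vitesse donne l'accélération: a(t) = 40·sin(2·t). La dérivée de l'accélération donne le jerk: j(t) = 80·cos(2·t). En prenant d/dt de j(t), nous trouvons s(t) = -160·sin(2·t). Nous avons le snap s(t) = -160·sin(2·t). En substituant t = pi/2: s(pi/2) = 0.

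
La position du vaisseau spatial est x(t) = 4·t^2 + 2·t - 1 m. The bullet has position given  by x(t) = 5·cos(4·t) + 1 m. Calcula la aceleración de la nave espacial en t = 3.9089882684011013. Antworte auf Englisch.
To solve this, we need to take 2 derivatives of our position equation x(t) = 4·t^2 + 2·t - 1. Differentiating position, we get velocity: v(t) = 8·t + 2. The derivative of velocity gives acceleration: a(t) = 8. Using a(t) = 8 and substituting t = 3.9089882684011013, we find a = 8.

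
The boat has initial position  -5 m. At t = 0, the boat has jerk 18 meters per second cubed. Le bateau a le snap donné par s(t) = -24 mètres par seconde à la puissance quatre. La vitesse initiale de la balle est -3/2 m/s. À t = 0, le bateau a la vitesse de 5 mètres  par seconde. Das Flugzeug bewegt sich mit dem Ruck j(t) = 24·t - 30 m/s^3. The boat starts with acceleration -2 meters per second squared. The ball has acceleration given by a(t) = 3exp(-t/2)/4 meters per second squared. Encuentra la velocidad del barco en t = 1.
Debemos encontrar la antiderivada de nuestra ecuación del snap s(t) = -24 3 veces. Tomando ∫s(t)dt y aplicando j(0) = 18, encontramos j(t) = 18 - 24·t. Tomando ∫j(t)dt y aplicando a(0) = -2, encontramos a(t) = -12·t^2 + 18·t - 2. La antiderivada de la aceleración es la velocidad. Usando v(0) = 5, obtenemos v(t) = -4·t^3 + 9·t^2 - 2·t + 5. Tenemos la velocidad v(t) = -4·t^3 + 9·t^2 - 2·t + 5. Sustituyendo t = 1: v(1) = 8.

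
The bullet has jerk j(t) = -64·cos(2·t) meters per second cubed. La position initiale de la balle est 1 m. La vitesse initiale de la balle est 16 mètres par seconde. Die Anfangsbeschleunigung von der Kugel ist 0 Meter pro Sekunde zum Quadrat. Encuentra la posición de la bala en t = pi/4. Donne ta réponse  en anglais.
Starting from jerk j(t) = -64·cos(2·t), we take 3 integrals. Taking ∫j(t)dt and applying a(0) = 0, we find a(t) = -32·sin(2·t). Finding the integral of a(t) and using v(0) = 16: v(t) = 16·cos(2·t). Taking ∫v(t)dt and applying x(0) = 1, we find x(t) = 8·sin(2·t) + 1. From the given position equation x(t) = 8·sin(2·t) + 1, we substitute t = pi/4 to get x = 9.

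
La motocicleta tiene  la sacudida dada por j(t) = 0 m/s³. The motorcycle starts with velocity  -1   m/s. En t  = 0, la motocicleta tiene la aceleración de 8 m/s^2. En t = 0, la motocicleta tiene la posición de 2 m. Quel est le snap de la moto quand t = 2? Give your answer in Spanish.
Para resolver esto, necesitamos tomar 1 derivada de nuestra ecuación de la sacudida j(t) = 0. Derivando la sacudida, obtenemos el snap: s(t) = 0. Tenemos el snap s(t) = 0. Sustituyendo t = 2: s(2) = 0.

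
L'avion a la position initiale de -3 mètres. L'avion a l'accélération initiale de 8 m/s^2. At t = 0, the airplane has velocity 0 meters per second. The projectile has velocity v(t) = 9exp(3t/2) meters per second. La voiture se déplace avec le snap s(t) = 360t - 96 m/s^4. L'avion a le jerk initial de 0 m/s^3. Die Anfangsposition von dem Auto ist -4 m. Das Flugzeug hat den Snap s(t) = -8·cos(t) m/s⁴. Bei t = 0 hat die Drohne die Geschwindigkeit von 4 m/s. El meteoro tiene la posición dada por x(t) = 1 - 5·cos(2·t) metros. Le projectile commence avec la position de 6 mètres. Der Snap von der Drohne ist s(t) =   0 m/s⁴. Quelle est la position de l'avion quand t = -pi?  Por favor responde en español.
Para resolver esto, necesitamos tomar 4 antiderivadas de nuestra ecuación del snap s(t) = -8·cos(t). La antiderivada del snap, con j(0) = 0, da la sacudida: j(t) = -8·sin(t). La antiderivada de la sacudida es la aceleración. Usando a(0) = 8, obtenemos a(t) = 8·cos(t). La integral de la aceleración es la velocidad. Usando v(0) = 0, obtenemos v(t) = 8·sin(t). Tomando ∫v(t)dt y aplicando x(0) = -3, encontramos x(t) = 5 - 8·cos(t). Tenemos la posición x(t) = 5 - 8·cos(t). Sustituyendo t = -pi: x(-pi) = 13.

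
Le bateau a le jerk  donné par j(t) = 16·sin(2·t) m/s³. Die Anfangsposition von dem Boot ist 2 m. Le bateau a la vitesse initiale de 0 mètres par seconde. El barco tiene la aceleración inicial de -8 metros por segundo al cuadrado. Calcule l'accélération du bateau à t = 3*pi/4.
Nous devons intégrer notre équation du jerk j(t) = 16·sin(2·t) 1 fois. En prenant ∫j(t)dt et en appliquant a(0) = -8, nous trouvons a(t) = -8·cos(2·t). Nous avons l'accélération a(t) = -8·cos(2·t). En substituant t = 3*pi/4: a(3*pi/4) = 0.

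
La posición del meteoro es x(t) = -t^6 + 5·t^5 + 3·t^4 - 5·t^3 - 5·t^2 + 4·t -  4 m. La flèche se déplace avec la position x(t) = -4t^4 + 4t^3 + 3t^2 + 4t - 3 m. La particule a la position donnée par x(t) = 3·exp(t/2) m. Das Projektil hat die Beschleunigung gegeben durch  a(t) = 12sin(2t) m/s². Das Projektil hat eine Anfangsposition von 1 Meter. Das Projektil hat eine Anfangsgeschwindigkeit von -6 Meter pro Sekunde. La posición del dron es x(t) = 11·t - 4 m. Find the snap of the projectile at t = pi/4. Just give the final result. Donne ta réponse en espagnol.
En t = pi/4, s = -48.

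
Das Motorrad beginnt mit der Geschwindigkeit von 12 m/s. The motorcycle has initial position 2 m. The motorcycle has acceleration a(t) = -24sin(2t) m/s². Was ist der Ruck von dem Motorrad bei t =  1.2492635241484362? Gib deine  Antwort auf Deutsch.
Um dies zu lösen, müssen wir 1 Ableitung unserer Gleichung für die Beschleunigung a(t) = -24·sin(2·t) nehmen. Die Ableitung von der Beschleunigung ergibt den Ruck: j(t) = -48·cos(2·t). Mit j(t) = -48·cos(2·t) und Einsetzen von t = 1.2492635241484362, finden wir j = 38.4125388588787.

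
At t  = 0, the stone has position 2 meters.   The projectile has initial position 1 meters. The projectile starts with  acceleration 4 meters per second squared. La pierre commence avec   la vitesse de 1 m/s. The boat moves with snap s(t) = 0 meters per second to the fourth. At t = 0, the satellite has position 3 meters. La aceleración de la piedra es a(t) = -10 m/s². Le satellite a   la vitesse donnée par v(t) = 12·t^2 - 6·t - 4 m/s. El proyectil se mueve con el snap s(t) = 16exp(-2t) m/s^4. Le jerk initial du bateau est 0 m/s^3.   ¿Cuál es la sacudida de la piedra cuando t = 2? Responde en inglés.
Starting from acceleration a(t) = -10, we take 1 derivative. The derivative of acceleration gives jerk: j(t) = 0. From the given jerk equation j(t) = 0, we substitute t = 2 to get j = 0.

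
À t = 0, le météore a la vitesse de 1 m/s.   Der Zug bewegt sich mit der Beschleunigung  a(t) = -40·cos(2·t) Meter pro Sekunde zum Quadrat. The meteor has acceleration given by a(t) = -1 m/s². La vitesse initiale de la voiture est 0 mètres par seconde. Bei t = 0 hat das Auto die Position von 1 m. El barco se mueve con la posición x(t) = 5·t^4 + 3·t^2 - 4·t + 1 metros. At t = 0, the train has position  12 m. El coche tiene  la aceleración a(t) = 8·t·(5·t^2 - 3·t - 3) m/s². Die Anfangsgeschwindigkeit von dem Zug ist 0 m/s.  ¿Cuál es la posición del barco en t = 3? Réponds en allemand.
Wir haben die Position x(t) = 5·t^4 + 3·t^2 - 4·t + 1. Durch Einsetzen von t = 3: x(3) = 421.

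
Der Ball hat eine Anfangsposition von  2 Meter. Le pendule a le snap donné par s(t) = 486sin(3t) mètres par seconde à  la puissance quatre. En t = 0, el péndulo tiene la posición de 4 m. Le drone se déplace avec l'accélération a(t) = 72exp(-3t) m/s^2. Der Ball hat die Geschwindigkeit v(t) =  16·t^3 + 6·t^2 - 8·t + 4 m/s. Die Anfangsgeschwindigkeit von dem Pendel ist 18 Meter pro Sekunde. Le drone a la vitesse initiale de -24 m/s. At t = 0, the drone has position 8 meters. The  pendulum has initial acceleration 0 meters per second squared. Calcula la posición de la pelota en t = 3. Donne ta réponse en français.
Nous devons trouver la primitive de notre équation de la vitesse v(t) = 16·t^3 + 6·t^2 - 8·t + 4 1 fois. En intégrant la vitesse et en utilisant la condition initiale x(0) = 2, nous obtenons x(t) = 4·t^4 + 2·t^3 - 4·t^2 + 4·t + 2. Nous avons la position x(t) = 4·t^4 + 2·t^3 - 4·t^2 + 4·t + 2. En substituant t = 3: x(3) = 356.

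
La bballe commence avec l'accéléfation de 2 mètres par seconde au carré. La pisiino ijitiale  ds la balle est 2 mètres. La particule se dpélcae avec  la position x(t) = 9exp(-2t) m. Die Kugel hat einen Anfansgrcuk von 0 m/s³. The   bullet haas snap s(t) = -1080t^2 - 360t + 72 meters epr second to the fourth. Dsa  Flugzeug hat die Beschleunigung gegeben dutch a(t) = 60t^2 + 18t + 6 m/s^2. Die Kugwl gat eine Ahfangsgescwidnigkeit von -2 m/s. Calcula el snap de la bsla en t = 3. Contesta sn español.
De la ecuación del snap s(t) = -1080·t^2 - 360·t + 72, sustituimos t = 3 para obtener s = -10728.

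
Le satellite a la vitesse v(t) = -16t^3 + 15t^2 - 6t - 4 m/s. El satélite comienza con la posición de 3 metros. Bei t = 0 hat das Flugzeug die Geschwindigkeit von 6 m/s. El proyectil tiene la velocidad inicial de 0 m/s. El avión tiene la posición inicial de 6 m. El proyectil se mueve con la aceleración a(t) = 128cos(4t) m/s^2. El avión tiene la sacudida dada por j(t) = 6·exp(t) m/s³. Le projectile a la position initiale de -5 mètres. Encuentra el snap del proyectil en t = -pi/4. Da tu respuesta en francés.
Pour résoudre ceci, nous devons prendre 2 dérivées de notre équation de l'accélération a(t) = 128·cos(4·t). En prenant d/dt de a(t), nous trouvons j(t) = -512·sin(4·t). En prenant d/dt de j(t), nous trouvons s(t) = -2048·cos(4·t). Nous avons le snap s(t) = -2048·cos(4·t). En substituant t = -pi/4: s(-pi/4) = 2048.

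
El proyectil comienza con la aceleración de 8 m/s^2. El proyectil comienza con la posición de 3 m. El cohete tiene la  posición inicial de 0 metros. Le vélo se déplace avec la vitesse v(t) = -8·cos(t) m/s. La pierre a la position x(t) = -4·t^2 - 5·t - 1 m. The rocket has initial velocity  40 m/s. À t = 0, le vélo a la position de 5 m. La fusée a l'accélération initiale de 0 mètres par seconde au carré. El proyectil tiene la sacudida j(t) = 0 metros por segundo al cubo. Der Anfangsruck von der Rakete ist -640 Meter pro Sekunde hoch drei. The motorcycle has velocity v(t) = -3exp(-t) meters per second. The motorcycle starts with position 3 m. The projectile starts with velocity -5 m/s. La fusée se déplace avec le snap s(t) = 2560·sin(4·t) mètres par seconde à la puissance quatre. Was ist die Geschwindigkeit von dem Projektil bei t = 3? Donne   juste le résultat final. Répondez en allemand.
Bei t = 3, v = 19.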